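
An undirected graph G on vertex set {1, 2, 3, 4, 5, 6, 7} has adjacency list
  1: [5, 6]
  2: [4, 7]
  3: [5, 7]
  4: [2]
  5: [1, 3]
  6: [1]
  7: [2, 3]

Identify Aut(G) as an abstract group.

The degree sequence is [2, 2, 2, 1, 2, 1, 2]; the two degree-1 vertices 4 and 6 are the ends of a path, so G = P_7. The only nontrivial automorphism of a path is the end-to-end reflection, so Aut(G) ≅ Z_2.

the cyclic group of order 2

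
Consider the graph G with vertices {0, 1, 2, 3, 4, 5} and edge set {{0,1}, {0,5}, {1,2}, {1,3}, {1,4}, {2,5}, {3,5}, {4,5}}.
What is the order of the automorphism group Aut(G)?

48

The vertices split by degree into {1, 5} (degree 4) and {0, 2, 3, 4} (degree 2); every edge runs between the two parts, so G is the complete bipartite graph K_{2,4}. Automorphisms preserve the bipartition setwise (since the parts differ in size) and act as S_2 × S_4 within it; |Aut| = 48.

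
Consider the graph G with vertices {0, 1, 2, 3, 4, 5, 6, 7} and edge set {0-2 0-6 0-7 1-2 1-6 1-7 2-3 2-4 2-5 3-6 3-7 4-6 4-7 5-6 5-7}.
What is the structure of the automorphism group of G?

S_5 × S_3

The vertices split by degree into {2, 6, 7} (degree 5) and {0, 1, 3, 4, 5} (degree 3); every edge runs between the two parts, so G is the complete bipartite graph K_{3,5}. The parts have unequal sizes, so no automorphism swaps them; each part is permuted independently, giving S_5 × S_3 of order 5!·3! = 720.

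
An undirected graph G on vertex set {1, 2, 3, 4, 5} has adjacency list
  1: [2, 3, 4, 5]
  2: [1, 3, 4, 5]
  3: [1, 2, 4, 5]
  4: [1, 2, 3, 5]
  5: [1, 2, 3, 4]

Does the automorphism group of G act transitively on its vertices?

Yes

Every vertex has degree 4, so G is the complete graph K_5. Any permutation of the 5 vertices preserves K_5, so Aut(K_5) = S_5 of order 5! = 120. This group acts transitively on the 5 vertices.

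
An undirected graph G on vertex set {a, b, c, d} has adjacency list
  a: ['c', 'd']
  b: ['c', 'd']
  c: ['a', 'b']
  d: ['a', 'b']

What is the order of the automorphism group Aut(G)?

G is 2-regular and bipartite with parts {c, d} and {a, b} (each part is independent and every cross-pair is an edge), so G = K_{2,2}. Aut(K_{2,2}) is the wreath product S_2 ≀ Z_2: permute within each part, then optionally swap the parts; |Aut| = 2·(2!)² = 8.

8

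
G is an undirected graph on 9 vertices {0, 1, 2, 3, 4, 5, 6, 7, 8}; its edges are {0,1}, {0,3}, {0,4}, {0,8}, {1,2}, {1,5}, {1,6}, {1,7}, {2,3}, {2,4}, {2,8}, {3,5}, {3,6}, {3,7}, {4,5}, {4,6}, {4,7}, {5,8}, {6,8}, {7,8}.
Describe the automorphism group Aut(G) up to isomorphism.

S_5 × S_4

The vertices split by degree into {1, 3, 4, 8} (degree 5) and {0, 2, 5, 6, 7} (degree 4); every edge runs between the two parts, so G is the complete bipartite graph K_{4,5}. Automorphisms preserve the bipartition setwise (since the parts differ in size) and act as S_5 × S_4 within it; |Aut| = 2880.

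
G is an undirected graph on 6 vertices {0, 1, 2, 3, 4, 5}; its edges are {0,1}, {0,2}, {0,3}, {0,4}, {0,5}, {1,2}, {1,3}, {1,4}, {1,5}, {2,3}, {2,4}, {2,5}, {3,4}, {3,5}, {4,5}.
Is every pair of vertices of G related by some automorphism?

Yes

All 6 vertices are pairwise adjacent: G = K_6. Any permutation of the 6 vertices preserves K_6, so Aut(K_6) = S_6 of order 6! = 720. Under this action every vertex can be carried to every other, so G is vertex-transitive.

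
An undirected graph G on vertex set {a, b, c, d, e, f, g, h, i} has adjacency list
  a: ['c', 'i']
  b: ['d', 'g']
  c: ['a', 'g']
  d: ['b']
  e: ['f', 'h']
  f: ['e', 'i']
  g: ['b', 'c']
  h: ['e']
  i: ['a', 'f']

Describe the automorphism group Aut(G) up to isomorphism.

the cyclic group of order 2

The degree sequence is [2, 2, 2, 1, 2, 2, 2, 1, 2]; the two degree-1 vertices d and h are the ends of a path, so G = P_9. The only nontrivial automorphism of a path is the end-to-end reflection, so Aut(G) ≅ Z_2.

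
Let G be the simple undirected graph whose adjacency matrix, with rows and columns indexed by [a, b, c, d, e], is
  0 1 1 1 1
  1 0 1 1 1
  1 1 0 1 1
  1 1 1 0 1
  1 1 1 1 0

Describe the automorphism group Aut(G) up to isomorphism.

the symmetric group on 5 letters

Every vertex has degree 4, so G is the complete graph K_5. Any permutation of the 5 vertices preserves K_5, so Aut(K_5) = S_5 of order 5! = 120.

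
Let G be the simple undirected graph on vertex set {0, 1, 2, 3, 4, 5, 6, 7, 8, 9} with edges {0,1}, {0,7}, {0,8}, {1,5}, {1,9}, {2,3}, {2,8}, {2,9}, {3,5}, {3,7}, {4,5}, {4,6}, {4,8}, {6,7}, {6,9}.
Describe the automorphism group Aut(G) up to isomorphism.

the symmetric group S_5

G is 3-regular on 10 vertices with no triangles and no 4-cycles (girth 5): this is the Petersen graph. It is a classical fact that the Petersen graph has automorphism group S_5 (order 120), arising from its description as the Kneser graph K(5,2).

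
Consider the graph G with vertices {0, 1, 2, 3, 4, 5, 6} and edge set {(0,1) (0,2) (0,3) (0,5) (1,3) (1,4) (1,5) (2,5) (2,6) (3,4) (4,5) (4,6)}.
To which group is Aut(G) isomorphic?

1

The degree sequence is [4, 4, 3, 3, 4, 4, 2]. Checking the degree-preserving permutations of the vertex set shows that none except the identity preserves every edge, so Aut(G) is trivial.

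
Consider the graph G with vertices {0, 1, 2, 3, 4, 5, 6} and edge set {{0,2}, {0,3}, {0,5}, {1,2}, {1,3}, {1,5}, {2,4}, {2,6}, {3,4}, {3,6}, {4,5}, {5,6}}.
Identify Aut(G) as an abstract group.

The vertices split by degree into {2, 3, 5} (degree 4) and {0, 1, 4, 6} (degree 3); every edge runs between the two parts, so G is the complete bipartite graph K_{3,4}. Automorphisms preserve the bipartition setwise (since the parts differ in size) and act as S_4 × S_3 within it; |Aut| = 144.

S_4 × S_3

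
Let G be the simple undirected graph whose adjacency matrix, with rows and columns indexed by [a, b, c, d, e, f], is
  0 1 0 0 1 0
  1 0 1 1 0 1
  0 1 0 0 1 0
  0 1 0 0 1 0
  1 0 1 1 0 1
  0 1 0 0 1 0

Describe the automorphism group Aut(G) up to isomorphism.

The vertices split by degree into {b, e} (degree 4) and {a, c, d, f} (degree 2); every edge runs between the two parts, so G is the complete bipartite graph K_{2,4}. The parts have unequal sizes, so no automorphism swaps them; each part is permuted independently, giving S_4 × S_2 of order 4!·2! = 48.

S_4 × S_2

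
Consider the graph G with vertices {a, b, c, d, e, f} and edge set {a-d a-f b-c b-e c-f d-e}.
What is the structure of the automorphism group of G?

D_6

Every vertex has degree 2 and the graph is connected, so G is the 6-cycle C_6. C_6 has 6 rotations and 6 reflections, so Aut(C_6) ≅ D_6 of order 12.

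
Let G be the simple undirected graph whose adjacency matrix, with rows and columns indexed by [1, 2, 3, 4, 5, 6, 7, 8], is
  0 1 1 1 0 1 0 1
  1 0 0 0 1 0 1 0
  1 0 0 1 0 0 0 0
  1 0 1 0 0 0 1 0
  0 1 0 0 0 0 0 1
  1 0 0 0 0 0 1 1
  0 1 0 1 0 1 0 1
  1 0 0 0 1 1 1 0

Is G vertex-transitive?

No

Vertex 1 is the only vertex of degree 5, so every automorphism fixes it; G is not vertex-transitive.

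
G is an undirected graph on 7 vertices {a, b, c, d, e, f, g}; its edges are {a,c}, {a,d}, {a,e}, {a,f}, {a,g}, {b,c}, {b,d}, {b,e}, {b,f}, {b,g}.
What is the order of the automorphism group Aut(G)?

The vertices split by degree into {a, b} (degree 5) and {c, d, e, f, g} (degree 2); every edge runs between the two parts, so G is the complete bipartite graph K_{2,5}. Automorphisms preserve the bipartition setwise (since the parts differ in size) and act as S_2 × S_5 within it; |Aut| = 240.

240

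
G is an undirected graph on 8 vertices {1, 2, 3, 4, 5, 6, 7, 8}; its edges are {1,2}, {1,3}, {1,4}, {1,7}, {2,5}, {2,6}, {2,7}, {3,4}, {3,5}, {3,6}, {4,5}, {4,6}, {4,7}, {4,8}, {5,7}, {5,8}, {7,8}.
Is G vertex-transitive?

No

Vertex 4 is the only vertex of degree 6, so every automorphism fixes it; G is not vertex-transitive.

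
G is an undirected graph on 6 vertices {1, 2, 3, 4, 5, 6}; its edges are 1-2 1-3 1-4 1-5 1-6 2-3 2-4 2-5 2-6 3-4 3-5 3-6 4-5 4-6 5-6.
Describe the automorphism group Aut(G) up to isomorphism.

the symmetric group on 6 letters

Every vertex has degree 5, so G is the complete graph K_6. Any permutation of the 6 vertices preserves K_6, so Aut(K_6) = S_6 of order 6! = 720.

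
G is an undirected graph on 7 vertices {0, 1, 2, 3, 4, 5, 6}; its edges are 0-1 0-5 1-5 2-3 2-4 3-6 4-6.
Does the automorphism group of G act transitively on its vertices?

No

G has two connected components, {2, 3, 4, 6} and {0, 1, 5}; each is 2-regular, so G = C_4 ⊔ C_3. The orbit of 0 under Aut(G) is {0, 1, 5}, which does not contain 2, so G is not vertex-transitive.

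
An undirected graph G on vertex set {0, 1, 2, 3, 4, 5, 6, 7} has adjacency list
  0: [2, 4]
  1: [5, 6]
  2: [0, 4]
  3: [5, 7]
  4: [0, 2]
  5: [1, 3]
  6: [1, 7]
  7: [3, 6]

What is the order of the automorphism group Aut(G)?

60

G has two connected components, {1, 3, 5, 6, 7} and {0, 2, 4}; each is 2-regular, so G = C_5 ⊔ C_3. No automorphism exchanges components of different sizes, hence Aut(G) is the direct product D_3 × D_5, order 60.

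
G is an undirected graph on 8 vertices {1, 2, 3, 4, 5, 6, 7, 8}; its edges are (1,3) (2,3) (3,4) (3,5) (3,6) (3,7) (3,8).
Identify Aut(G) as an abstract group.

S_7

Vertex 3 has degree 7 and every other vertex has degree 1, so G is the star K_{1,7} with centre 3. The 7 leaves are pairwise interchangeable while the centre is fixed, giving Aut(G) = S_7.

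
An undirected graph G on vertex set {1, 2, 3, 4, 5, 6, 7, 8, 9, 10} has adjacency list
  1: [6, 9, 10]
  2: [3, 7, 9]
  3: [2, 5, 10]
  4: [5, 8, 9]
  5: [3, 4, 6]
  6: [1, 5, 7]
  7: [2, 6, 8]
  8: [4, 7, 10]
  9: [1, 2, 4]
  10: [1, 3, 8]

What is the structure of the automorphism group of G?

S_5

G is 3-regular on 10 vertices with no triangles and no 4-cycles (girth 5): this is the Petersen graph. Viewing the Petersen graph as the Kneser graph K(5,2) — vertices are 2-subsets of {1,…,5}, edges join disjoint pairs — its automorphisms are exactly the permutations of the 5-element set, so Aut ≅ S_5 of order 120.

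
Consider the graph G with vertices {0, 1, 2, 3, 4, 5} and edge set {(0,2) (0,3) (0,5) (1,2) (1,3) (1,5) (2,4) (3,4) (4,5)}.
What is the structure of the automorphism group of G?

G is 3-regular and bipartite with parts {2, 3, 5} and {0, 1, 4} (each part is independent and every cross-pair is an edge), so G = K_{3,3}. Aut(K_{3,3}) is the wreath product S_3 ≀ Z_2: permute within each part, then optionally swap the parts; |Aut| = 2·(3!)² = 72.

S_3 ≀ Z_2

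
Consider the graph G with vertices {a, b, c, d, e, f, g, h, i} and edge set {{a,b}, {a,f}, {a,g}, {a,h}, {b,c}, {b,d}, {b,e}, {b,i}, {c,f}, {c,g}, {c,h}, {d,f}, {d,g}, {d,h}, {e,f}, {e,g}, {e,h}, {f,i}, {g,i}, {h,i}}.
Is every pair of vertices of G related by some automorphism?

No

Automorphisms preserve degree, but G has vertices of degree 4 and vertices of degree 5; no automorphism maps one to the other, so G is not vertex-transitive.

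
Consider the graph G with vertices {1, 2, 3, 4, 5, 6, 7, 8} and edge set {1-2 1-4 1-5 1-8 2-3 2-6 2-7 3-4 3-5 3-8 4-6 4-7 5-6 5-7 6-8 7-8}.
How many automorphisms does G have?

1152

G is 4-regular and bipartite with parts {2, 4, 5, 8} and {1, 3, 6, 7} (each part is independent and every cross-pair is an edge), so G = K_{4,4}. Each part can be permuted independently (S_4 × S_4) and the two equal-size parts can also be swapped, giving (S_4 × S_4) ⋊ Z_2 of order 2·(4!)² = 1152.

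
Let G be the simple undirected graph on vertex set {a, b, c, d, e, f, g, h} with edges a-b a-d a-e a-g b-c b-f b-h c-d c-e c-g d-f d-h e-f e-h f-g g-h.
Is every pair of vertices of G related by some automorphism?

Yes

G is 4-regular and bipartite with parts {a, c, f, h} and {b, d, e, g} (each part is independent and every cross-pair is an edge), so G = K_{4,4}. Each part can be permuted independently (S_4 × S_4) and the two equal-size parts can also be swapped, giving (S_4 × S_4) ⋊ Z_2 of order 2·(4!)² = 1152. Under this action every vertex can be carried to every other, so G is vertex-transitive.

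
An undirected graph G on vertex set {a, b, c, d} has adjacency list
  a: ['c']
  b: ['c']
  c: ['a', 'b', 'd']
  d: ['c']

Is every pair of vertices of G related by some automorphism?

No

Vertex c is the only vertex of degree 3, so every automorphism fixes it; G is not vertex-transitive.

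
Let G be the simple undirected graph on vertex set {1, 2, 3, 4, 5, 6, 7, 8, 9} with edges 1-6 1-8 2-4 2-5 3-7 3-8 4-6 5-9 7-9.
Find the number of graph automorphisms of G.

Every vertex has degree 2 and the graph is connected, so G is the 9-cycle C_9. C_9 has 9 rotations and 9 reflections, so Aut(C_9) ≅ D_9 of order 18.

18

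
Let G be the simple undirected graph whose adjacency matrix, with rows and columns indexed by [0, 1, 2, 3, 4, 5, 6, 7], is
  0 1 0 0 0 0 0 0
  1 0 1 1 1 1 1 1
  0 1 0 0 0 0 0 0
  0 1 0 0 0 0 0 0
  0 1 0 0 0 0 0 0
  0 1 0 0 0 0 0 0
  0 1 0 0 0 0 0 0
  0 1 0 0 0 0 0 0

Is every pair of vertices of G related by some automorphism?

No

Vertex 1 is the only vertex of degree 7, so every automorphism fixes it; G is not vertex-transitive.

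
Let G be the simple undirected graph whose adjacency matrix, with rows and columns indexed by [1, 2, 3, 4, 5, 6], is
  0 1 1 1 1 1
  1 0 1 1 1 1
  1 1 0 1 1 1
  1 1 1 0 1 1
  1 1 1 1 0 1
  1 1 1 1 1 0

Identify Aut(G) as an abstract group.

S_6

Every vertex has degree 5, so G is the complete graph K_6. Any permutation of the 6 vertices preserves K_6, so Aut(K_6) = S_6 of order 6! = 720.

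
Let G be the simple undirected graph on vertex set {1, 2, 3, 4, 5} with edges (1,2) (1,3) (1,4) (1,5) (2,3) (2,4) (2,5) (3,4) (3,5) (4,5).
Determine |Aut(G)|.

Every vertex has degree 4, so G is the complete graph K_5. Every bijection on the vertex set is an automorphism of K_5; hence Aut(K_5) ≅ S_5, order 120.

120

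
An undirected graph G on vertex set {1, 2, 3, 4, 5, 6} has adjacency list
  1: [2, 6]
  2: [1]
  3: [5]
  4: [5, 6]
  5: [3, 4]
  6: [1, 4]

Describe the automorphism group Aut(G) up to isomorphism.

Z_2

The degree sequence is [2, 1, 1, 2, 2, 2]; the two degree-1 vertices 2 and 3 are the ends of a path, so G = P_6. The only nontrivial automorphism of a path is the end-to-end reflection, so Aut(G) ≅ Z_2.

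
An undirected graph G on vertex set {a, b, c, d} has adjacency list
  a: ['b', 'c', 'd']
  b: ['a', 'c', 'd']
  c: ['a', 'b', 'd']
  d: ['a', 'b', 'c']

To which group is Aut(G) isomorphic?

All 4 vertices are pairwise adjacent: G = K_4. Every bijection on the vertex set is an automorphism of K_4; hence Aut(K_4) ≅ S_4, order 24.

S_4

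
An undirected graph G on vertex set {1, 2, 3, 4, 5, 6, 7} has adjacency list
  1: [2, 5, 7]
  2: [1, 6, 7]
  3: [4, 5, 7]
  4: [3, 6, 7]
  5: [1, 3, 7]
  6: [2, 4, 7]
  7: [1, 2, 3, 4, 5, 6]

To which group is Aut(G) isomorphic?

the dihedral group of order 12

Vertex 7 is the unique vertex of degree 6; the remaining 6 vertices each have degree 3 and induce a cycle, so G is the wheel on 7 vertices with hub 7. Every automorphism fixes the hub and acts on the rim 6-cycle, so Aut(G) ≅ Aut(C_6) = D_6 of order 12.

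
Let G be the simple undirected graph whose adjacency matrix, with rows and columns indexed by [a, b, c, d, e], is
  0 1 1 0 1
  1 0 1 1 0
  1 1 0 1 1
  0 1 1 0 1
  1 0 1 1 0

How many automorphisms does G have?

Vertex c is the unique vertex of degree 4; the remaining 4 vertices each have degree 3 and induce a cycle, so G is the wheel on 5 vertices with hub c. Every automorphism fixes the hub and acts on the rim 4-cycle, so Aut(G) ≅ Aut(C_4) = D_4 of order 8.

8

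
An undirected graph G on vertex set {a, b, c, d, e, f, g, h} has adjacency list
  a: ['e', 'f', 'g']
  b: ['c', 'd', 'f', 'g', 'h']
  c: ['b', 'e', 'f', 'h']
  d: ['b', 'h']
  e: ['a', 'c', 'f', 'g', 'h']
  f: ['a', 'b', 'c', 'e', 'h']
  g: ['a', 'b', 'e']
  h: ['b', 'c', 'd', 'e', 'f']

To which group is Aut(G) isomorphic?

1

The degree sequence is [3, 5, 4, 2, 5, 5, 3, 5]. Checking the degree-preserving permutations of the vertex set shows that none except the identity preserves every edge, so Aut(G) is trivial.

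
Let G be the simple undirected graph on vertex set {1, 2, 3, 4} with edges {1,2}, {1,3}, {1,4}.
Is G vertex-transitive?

Vertex 1 is the only vertex of degree 3, so every automorphism fixes it; G is not vertex-transitive.

No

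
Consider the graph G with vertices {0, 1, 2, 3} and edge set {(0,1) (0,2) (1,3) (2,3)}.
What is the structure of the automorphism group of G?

G is 2-regular and bipartite on 2^2 = 4 vertices with girth 4; it is the hypercube graph Q_2. Aut(Q_2) consists of the signed permutations of the 2 coordinate axes: 2! permutations times 2^2 sign flips, so |Aut| = 2^2·2! = 8.

the dihedral group of order 8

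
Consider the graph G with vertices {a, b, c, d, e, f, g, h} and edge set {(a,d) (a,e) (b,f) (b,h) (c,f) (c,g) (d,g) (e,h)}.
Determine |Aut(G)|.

Every vertex has degree 2 and the graph is connected, so G is the 8-cycle C_8. C_8 has 8 rotations and 8 reflections, so Aut(C_8) ≅ D_8 of order 16.

16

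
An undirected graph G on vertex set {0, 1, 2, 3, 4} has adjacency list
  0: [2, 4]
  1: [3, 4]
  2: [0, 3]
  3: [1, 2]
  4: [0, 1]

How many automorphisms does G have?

10

G is 2-regular and connected on 5 vertices, i.e. the cycle C_5. C_5 has 5 rotations and 5 reflections, so Aut(C_5) ≅ D_5 of order 10.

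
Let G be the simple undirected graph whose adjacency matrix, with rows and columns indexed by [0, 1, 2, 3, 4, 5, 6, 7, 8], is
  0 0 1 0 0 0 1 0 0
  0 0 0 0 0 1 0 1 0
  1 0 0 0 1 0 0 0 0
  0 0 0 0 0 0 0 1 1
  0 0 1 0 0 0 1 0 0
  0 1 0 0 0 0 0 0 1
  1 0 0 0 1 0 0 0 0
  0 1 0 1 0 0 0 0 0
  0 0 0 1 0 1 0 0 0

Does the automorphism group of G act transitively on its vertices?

No

G has two connected components, {1, 3, 5, 7, 8} and {0, 2, 4, 6}; each is 2-regular, so G = C_5 ⊔ C_4. The orbit of 0 under Aut(G) is {0, 2, 4, 6}, which does not contain 1, so G is not vertex-transitive.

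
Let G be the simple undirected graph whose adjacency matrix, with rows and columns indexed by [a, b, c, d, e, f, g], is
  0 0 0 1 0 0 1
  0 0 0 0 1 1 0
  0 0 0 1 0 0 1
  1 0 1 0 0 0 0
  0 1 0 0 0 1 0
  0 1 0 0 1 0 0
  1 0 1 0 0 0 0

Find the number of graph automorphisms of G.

48

G has two connected components, {a, c, d, g} and {b, e, f}; each is 2-regular, so G = C_4 ⊔ C_3. No automorphism exchanges components of different sizes, hence Aut(G) is the direct product D_3 × D_4, order 48.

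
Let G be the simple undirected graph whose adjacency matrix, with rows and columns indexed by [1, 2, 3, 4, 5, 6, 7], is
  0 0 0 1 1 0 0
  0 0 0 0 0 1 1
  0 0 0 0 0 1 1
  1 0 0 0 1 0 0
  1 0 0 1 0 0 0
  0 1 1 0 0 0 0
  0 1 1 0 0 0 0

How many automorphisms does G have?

G has two connected components, {2, 3, 6, 7} and {1, 4, 5}; each is 2-regular, so G = C_4 ⊔ C_3. The components are non-isomorphic (different sizes), so Aut(G) = Aut(C_3) × Aut(C_4) = D_3 × D_4 of order 6·8 = 48.

48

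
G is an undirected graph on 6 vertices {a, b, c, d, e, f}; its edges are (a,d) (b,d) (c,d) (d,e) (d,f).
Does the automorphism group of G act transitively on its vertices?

Vertex d is the only vertex of degree 5, so every automorphism fixes it; G is not vertex-transitive.

No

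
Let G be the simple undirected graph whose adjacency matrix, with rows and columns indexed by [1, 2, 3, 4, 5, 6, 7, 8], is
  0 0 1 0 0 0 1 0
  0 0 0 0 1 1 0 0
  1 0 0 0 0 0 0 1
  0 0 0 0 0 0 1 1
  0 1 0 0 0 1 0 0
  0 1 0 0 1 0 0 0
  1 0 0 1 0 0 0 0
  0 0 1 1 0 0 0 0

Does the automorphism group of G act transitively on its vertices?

No

G has two connected components, {1, 3, 4, 7, 8} and {2, 5, 6}; each is 2-regular, so G = C_5 ⊔ C_3. The orbit of 1 under Aut(G) is {1, 3, 4, 7, 8}, which does not contain 2, so G is not vertex-transitive.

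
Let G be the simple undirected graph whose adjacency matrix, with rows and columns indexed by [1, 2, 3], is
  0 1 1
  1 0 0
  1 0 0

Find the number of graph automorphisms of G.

The degree sequence is [2, 1, 1]; the two degree-1 vertices 2 and 3 are the ends of a path, so G = P_3. A path has exactly one nontrivial symmetry — reversal — giving Aut(G) of order 2.

2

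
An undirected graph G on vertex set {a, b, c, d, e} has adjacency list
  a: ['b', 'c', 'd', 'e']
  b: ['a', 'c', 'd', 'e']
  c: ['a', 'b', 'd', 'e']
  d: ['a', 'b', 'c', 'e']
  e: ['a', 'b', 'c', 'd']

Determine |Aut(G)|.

All 5 vertices are pairwise adjacent: G = K_5. Any permutation of the 5 vertices preserves K_5, so Aut(K_5) = S_5 of order 5! = 120.

120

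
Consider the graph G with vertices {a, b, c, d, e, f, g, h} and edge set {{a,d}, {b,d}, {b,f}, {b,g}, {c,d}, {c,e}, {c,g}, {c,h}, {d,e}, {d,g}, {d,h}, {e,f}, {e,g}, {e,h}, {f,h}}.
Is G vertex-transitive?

Vertex a is the only vertex of degree 1, so every automorphism fixes it; G is not vertex-transitive.

No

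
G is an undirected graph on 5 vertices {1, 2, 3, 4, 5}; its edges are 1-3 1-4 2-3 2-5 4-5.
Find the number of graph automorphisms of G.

Every vertex has degree 2 and the graph is connected, so G is the 5-cycle C_5. The automorphisms of the 5-cycle are exactly the symmetries of a regular 5-gon: the dihedral group D_5, |D_5| = 10.

10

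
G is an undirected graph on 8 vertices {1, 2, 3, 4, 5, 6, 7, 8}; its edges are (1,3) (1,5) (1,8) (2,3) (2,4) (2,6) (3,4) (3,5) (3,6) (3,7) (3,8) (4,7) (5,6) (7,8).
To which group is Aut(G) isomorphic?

Vertex 3 is the unique vertex of degree 7; the remaining 7 vertices each have degree 3 and induce a cycle, so G is the wheel on 8 vertices with hub 3. Every automorphism fixes the hub and acts on the rim 7-cycle, so Aut(G) ≅ Aut(C_7) = D_7 of order 14.

D_7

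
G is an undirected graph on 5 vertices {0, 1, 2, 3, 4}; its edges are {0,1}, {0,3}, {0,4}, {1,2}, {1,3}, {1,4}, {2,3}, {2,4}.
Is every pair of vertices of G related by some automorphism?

Vertex 1 is the only vertex of degree 4, so every automorphism fixes it; G is not vertex-transitive.

No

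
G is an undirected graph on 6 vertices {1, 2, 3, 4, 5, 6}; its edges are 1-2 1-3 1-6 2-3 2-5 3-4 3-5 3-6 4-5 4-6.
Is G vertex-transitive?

No

Vertex 3 is the only vertex of degree 5, so every automorphism fixes it; G is not vertex-transitive.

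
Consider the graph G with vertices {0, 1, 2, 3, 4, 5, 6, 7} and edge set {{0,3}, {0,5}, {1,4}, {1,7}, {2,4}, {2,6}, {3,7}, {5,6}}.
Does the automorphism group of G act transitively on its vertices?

Yes

G is 2-regular and connected on 8 vertices, i.e. the cycle C_8. C_8 has 8 rotations and 8 reflections, so Aut(C_8) ≅ D_8 of order 16. This group acts transitively on the 8 vertices.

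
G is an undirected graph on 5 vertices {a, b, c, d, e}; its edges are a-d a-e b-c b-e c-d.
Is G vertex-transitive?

Yes

G is 2-regular and connected on 5 vertices, i.e. the cycle C_5. The automorphisms of the 5-cycle are exactly the symmetries of a regular 5-gon: the dihedral group D_5, |D_5| = 10. This group acts transitively on the 5 vertices.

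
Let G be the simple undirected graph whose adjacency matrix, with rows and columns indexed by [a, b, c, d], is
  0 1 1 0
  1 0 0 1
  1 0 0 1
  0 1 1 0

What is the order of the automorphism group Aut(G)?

G is 2-regular and connected on 4 vertices, i.e. the cycle C_4. C_4 has 4 rotations and 4 reflections, so Aut(C_4) ≅ D_4 of order 8.

8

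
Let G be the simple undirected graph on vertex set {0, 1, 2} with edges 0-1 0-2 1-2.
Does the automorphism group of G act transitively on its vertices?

Yes

Every vertex has degree 2, so G is the complete graph K_3. Every bijection on the vertex set is an automorphism of K_3; hence Aut(K_3) ≅ S_3, order 6. This group acts transitively on the 3 vertices.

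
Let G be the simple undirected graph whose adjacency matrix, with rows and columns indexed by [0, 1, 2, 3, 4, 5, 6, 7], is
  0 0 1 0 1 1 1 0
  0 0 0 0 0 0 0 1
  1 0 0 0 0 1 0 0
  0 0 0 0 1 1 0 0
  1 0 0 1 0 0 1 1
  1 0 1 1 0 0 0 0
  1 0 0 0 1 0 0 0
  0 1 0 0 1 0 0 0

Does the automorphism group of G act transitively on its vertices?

No

Vertex 1 is the only vertex of degree 1, so every automorphism fixes it; G is not vertex-transitive.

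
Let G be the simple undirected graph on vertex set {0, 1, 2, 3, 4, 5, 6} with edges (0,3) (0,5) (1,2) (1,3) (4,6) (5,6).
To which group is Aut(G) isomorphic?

the cyclic group of order 2

The degree sequence is [2, 2, 1, 2, 1, 2, 2]; the two degree-1 vertices 2 and 4 are the ends of a path, so G = P_7. A path has exactly one nontrivial symmetry — reversal — giving Aut(G) of order 2.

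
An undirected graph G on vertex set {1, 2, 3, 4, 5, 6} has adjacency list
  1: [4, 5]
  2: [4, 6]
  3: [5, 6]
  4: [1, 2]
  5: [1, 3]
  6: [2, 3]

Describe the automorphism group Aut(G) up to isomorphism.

Every vertex has degree 2 and the graph is connected, so G is the 6-cycle C_6. C_6 has 6 rotations and 6 reflections, so Aut(C_6) ≅ D_6 of order 12.

the dihedral group of order 12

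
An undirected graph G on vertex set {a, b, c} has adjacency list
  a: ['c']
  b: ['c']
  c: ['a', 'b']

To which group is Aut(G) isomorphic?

The degree sequence is [1, 1, 2]; the two degree-1 vertices a and b are the ends of a path, so G = P_3. The only nontrivial automorphism of a path is the end-to-end reflection, so Aut(G) ≅ Z_2.

C_2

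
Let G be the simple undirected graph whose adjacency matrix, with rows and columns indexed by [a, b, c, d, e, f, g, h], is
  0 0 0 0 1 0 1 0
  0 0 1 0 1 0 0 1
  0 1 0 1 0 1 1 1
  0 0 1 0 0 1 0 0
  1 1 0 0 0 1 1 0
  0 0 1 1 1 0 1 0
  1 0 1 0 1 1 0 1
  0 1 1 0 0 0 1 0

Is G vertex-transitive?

Automorphisms preserve degree, but G has vertices of degree 2 and vertices of degree 5; no automorphism maps one to the other, so G is not vertex-transitive.

No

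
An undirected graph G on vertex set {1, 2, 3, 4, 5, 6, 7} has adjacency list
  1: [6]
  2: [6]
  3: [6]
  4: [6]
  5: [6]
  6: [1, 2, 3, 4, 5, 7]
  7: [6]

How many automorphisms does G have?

720

Vertex 6 has degree 6 and every other vertex has degree 1, so G is the star K_{1,6} with centre 6. Any automorphism fixes the centre and permutes the 6 leaves freely, so Aut(G) ≅ S_6 of order 6! = 720.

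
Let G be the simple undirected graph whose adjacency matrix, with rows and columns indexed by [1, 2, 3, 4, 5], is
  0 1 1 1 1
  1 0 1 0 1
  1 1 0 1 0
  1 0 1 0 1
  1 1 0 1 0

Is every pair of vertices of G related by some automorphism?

Vertex 1 is the only vertex of degree 4, so every automorphism fixes it; G is not vertex-transitive.

No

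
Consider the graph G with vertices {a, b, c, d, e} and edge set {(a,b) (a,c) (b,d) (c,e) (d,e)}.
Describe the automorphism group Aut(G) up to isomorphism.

D_5

Every vertex has degree 2 and the graph is connected, so G is the 5-cycle C_5. C_5 has 5 rotations and 5 reflections, so Aut(C_5) ≅ D_5 of order 10.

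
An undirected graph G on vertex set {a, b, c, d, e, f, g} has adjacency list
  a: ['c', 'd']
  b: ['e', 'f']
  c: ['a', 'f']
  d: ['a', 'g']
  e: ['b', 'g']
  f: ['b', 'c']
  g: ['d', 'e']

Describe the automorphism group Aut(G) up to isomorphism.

the dihedral group of order 14

Every vertex has degree 2 and the graph is connected, so G is the 7-cycle C_7. C_7 has 7 rotations and 7 reflections, so Aut(C_7) ≅ D_7 of order 14.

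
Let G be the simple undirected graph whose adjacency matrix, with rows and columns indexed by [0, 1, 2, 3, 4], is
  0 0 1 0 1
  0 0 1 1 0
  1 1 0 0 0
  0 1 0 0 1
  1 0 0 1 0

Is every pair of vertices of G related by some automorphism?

G is 2-regular and connected on 5 vertices, i.e. the cycle C_5. C_5 has 5 rotations and 5 reflections, so Aut(C_5) ≅ D_5 of order 10. This group acts transitively on the 5 vertices.

Yes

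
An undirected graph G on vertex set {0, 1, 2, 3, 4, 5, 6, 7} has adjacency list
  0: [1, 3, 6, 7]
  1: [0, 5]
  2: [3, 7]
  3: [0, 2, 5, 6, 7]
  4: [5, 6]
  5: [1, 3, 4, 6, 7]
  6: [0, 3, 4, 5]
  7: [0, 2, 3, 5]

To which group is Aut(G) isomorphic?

{e}

The degree sequence is [4, 2, 2, 5, 2, 5, 4, 4]. Checking the degree-preserving permutations of the vertex set shows that none except the identity preserves every edge, so Aut(G) is trivial.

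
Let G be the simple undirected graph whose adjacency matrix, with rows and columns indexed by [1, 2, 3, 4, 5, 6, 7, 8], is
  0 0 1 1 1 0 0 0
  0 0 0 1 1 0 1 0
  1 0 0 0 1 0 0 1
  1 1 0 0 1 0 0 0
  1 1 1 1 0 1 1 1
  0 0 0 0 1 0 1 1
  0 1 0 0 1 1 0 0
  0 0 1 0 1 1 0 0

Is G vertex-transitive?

Vertex 5 is the only vertex of degree 7, so every automorphism fixes it; G is not vertex-transitive.

No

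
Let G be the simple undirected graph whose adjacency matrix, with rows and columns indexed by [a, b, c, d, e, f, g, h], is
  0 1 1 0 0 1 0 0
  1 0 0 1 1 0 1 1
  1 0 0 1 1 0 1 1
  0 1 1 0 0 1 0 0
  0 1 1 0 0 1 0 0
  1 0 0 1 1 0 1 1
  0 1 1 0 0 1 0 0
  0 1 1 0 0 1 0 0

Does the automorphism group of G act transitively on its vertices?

Automorphisms preserve degree, but G has vertices of degree 3 and vertices of degree 5; no automorphism maps one to the other, so G is not vertex-transitive.

No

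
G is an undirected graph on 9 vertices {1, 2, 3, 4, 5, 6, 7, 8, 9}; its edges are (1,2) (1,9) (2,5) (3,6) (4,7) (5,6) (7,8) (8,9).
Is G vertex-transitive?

Automorphisms preserve degree, but G has vertices of degree 1 and vertices of degree 2; no automorphism maps one to the other, so G is not vertex-transitive.

No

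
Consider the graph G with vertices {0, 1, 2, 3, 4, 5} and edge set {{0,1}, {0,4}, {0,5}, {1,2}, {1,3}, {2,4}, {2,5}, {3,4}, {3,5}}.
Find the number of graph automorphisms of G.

72

G is 3-regular and bipartite with parts {0, 2, 3} and {1, 4, 5} (each part is independent and every cross-pair is an edge), so G = K_{3,3}. Aut(K_{3,3}) is the wreath product S_3 ≀ Z_2: permute within each part, then optionally swap the parts; |Aut| = 2·(3!)² = 72.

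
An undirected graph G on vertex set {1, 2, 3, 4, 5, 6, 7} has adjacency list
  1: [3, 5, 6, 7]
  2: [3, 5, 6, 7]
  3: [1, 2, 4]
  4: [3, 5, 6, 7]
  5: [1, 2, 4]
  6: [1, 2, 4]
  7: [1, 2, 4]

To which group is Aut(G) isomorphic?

The vertices split by degree into {1, 2, 4} (degree 4) and {3, 5, 6, 7} (degree 3); every edge runs between the two parts, so G is the complete bipartite graph K_{3,4}. Automorphisms preserve the bipartition setwise (since the parts differ in size) and act as S_3 × S_4 within it; |Aut| = 144.

S_3 × S_4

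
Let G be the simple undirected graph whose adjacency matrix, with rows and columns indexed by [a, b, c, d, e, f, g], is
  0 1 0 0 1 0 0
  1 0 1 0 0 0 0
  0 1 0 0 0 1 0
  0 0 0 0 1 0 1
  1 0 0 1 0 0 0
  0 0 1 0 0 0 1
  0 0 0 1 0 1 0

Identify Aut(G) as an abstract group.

D_7

Every vertex has degree 2 and the graph is connected, so G is the 7-cycle C_7. The automorphisms of the 7-cycle are exactly the symmetries of a regular 7-gon: the dihedral group D_7, |D_7| = 14.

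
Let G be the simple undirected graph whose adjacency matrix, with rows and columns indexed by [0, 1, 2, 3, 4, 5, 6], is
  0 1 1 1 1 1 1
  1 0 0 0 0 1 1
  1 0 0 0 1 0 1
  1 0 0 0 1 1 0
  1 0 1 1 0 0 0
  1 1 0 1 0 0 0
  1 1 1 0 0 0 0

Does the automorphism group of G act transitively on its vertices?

No

Vertex 0 is the only vertex of degree 6, so every automorphism fixes it; G is not vertex-transitive.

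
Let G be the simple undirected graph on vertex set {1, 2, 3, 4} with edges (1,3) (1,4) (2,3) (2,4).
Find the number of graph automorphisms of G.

8

G is 2-regular and bipartite on 2^2 = 4 vertices with girth 4; it is the hypercube graph Q_2. Aut(Q_2) consists of the signed permutations of the 2 coordinate axes: 2! permutations times 2^2 sign flips, so |Aut| = 2^2·2! = 8.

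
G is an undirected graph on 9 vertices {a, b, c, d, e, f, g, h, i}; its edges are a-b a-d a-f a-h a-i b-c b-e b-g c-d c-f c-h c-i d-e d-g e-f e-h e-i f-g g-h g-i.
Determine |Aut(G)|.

The vertices split by degree into {a, c, e, g} (degree 5) and {b, d, f, h, i} (degree 4); every edge runs between the two parts, so G is the complete bipartite graph K_{4,5}. The parts have unequal sizes, so no automorphism swaps them; each part is permuted independently, giving S_5 × S_4 of order 5!·4! = 2880.

2880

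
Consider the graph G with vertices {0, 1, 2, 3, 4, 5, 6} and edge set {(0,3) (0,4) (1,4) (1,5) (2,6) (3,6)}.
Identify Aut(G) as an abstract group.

the cyclic group of order 2

The degree sequence is [2, 2, 1, 2, 2, 1, 2]; the two degree-1 vertices 2 and 5 are the ends of a path, so G = P_7. A path has exactly one nontrivial symmetry — reversal — giving Aut(G) of order 2.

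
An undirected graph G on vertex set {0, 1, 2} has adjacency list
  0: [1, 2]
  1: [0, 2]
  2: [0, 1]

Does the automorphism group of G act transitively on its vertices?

All 3 vertices are pairwise adjacent: G = K_3. Every bijection on the vertex set is an automorphism of K_3; hence Aut(K_3) ≅ S_3, order 6. Under this action every vertex can be carried to every other, so G is vertex-transitive.

Yes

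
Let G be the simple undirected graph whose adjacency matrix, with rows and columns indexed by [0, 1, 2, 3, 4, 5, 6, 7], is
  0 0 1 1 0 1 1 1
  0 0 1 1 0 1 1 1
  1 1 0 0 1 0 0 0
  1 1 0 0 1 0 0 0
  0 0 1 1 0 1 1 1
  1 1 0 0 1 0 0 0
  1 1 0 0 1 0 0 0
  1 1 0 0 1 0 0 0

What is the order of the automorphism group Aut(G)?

720

The vertices split by degree into {0, 1, 4} (degree 5) and {2, 3, 5, 6, 7} (degree 3); every edge runs between the two parts, so G is the complete bipartite graph K_{3,5}. Automorphisms preserve the bipartition setwise (since the parts differ in size) and act as S_5 × S_3 within it; |Aut| = 720.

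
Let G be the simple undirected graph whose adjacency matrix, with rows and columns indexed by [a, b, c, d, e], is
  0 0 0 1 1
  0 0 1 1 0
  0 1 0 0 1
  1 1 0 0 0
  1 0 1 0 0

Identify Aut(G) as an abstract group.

G is 2-regular and connected on 5 vertices, i.e. the cycle C_5. C_5 has 5 rotations and 5 reflections, so Aut(C_5) ≅ D_5 of order 10.

D_5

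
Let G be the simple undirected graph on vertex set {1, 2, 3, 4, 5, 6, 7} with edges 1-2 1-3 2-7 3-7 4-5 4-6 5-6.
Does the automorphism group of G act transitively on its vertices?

G has two connected components, {1, 2, 3, 7} and {4, 5, 6}; each is 2-regular, so G = C_4 ⊔ C_3. The orbit of 1 under Aut(G) is {1, 2, 3, 7}, which does not contain 4, so G is not vertex-transitive.

No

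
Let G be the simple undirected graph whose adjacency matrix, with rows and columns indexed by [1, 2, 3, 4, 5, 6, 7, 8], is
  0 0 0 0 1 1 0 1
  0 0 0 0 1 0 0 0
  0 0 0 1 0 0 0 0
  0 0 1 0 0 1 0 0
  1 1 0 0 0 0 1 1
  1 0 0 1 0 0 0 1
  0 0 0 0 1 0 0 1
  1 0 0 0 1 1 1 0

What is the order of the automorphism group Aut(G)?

1

Degrees alone do not determine every vertex (e.g. 1 and 6 both have degree 3), but their neighbour-degree multisets differ: N(1) has degrees [3, 4, 4] while N(6) has degrees [2, 3, 4]. Repeating this refinement separates all vertices, so the only automorphism is the identity.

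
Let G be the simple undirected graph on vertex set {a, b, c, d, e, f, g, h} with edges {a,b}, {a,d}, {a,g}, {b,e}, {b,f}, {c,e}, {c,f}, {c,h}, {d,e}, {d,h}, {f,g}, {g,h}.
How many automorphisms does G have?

G is 3-regular and bipartite on 2^3 = 8 vertices with girth 4; it is the hypercube graph Q_3. Aut(Q_3) consists of the signed permutations of the 3 coordinate axes: 3! permutations times 2^3 sign flips, so |Aut| = 2^3·3! = 48.

48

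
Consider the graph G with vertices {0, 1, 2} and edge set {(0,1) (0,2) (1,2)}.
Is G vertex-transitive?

Yes

All 3 vertices are pairwise adjacent: G = K_3. Any permutation of the 3 vertices preserves K_3, so Aut(K_3) = S_3 of order 3! = 6. This group acts transitively on the 3 vertices.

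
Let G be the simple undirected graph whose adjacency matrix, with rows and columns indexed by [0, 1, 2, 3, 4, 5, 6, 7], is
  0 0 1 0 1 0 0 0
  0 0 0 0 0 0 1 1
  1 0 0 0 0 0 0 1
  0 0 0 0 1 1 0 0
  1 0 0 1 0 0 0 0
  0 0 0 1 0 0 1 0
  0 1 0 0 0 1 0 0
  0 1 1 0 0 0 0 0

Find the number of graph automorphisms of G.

G is 2-regular and connected on 8 vertices, i.e. the cycle C_8. C_8 has 8 rotations and 8 reflections, so Aut(C_8) ≅ D_8 of order 16.

16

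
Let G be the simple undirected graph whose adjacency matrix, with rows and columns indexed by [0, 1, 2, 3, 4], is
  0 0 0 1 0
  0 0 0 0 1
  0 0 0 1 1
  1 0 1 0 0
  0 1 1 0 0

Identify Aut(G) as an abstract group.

The degree sequence is [1, 1, 2, 2, 2]; the two degree-1 vertices 0 and 1 are the ends of a path, so G = P_5. A path has exactly one nontrivial symmetry — reversal — giving Aut(G) of order 2.

Z_2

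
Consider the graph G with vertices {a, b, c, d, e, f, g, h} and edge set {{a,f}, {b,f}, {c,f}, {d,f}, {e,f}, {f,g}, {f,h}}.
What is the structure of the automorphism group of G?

S_7

Vertex f has degree 7 and every other vertex has degree 1, so G is the star K_{1,7} with centre f. Any automorphism fixes the centre and permutes the 7 leaves freely, so Aut(G) ≅ S_7 of order 7! = 5040.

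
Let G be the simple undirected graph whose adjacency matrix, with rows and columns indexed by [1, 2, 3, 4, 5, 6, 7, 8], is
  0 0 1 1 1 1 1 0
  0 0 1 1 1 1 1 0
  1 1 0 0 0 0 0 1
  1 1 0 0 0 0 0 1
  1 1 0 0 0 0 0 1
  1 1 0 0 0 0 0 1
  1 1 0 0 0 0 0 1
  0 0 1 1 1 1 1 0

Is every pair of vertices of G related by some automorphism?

No

Automorphisms preserve degree, but G has vertices of degree 3 and vertices of degree 5; no automorphism maps one to the other, so G is not vertex-transitive.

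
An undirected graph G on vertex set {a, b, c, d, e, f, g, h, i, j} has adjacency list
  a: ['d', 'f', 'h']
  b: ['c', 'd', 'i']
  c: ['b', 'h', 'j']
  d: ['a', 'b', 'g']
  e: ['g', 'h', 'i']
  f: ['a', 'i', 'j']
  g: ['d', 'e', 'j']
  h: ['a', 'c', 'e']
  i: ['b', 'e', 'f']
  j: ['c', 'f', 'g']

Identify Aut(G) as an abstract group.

G is 3-regular on 10 vertices with no triangles and no 4-cycles (girth 5): this is the Petersen graph. Viewing the Petersen graph as the Kneser graph K(5,2) — vertices are 2-subsets of {1,…,5}, edges join disjoint pairs — its automorphisms are exactly the permutations of the 5-element set, so Aut ≅ S_5 of order 120.

S_5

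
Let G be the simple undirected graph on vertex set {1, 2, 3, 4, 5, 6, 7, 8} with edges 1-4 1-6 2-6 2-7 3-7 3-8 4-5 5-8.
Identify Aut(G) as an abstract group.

Every vertex has degree 2 and the graph is connected, so G is the 8-cycle C_8. The automorphisms of the 8-cycle are exactly the symmetries of a regular 8-gon: the dihedral group D_8, |D_8| = 16.

D_8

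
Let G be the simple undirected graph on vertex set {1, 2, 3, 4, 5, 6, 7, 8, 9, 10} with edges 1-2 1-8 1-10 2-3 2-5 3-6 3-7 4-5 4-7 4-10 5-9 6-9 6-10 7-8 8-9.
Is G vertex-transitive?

G is 3-regular on 10 vertices with no triangles and no 4-cycles (girth 5): this is the Petersen graph. It is a classical fact that the Petersen graph has automorphism group S_5 (order 120), arising from its description as the Kneser graph K(5,2). Under this action every vertex can be carried to every other, so G is vertex-transitive.

Yes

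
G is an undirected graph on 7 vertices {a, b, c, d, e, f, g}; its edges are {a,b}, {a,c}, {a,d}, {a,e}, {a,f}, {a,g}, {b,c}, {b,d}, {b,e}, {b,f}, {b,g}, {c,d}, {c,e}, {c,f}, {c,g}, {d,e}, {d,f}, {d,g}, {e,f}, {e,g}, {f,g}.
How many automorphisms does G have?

5040

All 7 vertices are pairwise adjacent: G = K_7. Any permutation of the 7 vertices preserves K_7, so Aut(K_7) = S_7 of order 7! = 5040.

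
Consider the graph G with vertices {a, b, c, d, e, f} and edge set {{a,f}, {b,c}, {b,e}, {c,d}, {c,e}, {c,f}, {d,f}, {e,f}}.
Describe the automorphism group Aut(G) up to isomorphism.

Degrees alone do not determine every vertex (e.g. b and d both have degree 2), but their neighbour-degree multisets differ: N(b) has degrees [3, 4] while N(d) has degrees [4, 4]. Repeating this refinement separates all vertices, so the only automorphism is the identity.

{e}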